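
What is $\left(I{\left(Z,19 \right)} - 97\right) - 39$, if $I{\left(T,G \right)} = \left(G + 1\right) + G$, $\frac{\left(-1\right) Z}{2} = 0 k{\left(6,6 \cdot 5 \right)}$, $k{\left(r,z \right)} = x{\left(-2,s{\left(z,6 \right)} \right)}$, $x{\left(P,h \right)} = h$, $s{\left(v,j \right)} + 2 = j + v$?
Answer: $-97$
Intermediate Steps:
$s{\left(v,j \right)} = -2 + j + v$ ($s{\left(v,j \right)} = -2 + \left(j + v\right) = -2 + j + v$)
$k{\left(r,z \right)} = 4 + z$ ($k{\left(r,z \right)} = -2 + 6 + z = 4 + z$)
$Z = 0$ ($Z = - 2 \cdot 0 \left(4 + 6 \cdot 5\right) = - 2 \cdot 0 \left(4 + 30\right) = - 2 \cdot 0 \cdot 34 = \left(-2\right) 0 = 0$)
$I{\left(T,G \right)} = 1 + 2 G$ ($I{\left(T,G \right)} = \left(1 + G\right) + G = 1 + 2 G$)
$\left(I{\left(Z,19 \right)} - 97\right) - 39 = \left(\left(1 + 2 \cdot 19\right) - 97\right) - 39 = \left(\left(1 + 38\right) - 97\right) - 39 = \left(39 - 97\right) - 39 = -58 - 39 = -97$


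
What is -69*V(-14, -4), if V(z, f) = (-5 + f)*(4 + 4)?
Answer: 4968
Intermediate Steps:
V(z, f) = -40 + 8*f (V(z, f) = (-5 + f)*8 = -40 + 8*f)
-69*V(-14, -4) = -69*(-40 + 8*(-4)) = -69*(-40 - 32) = -69*(-72) = 4968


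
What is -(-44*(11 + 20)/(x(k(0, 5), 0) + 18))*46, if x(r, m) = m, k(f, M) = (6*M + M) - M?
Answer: 31372/9 ≈ 3485.8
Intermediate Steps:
k(f, M) = 6*M (k(f, M) = 7*M - M = 6*M)
-(-44*(11 + 20)/(x(k(0, 5), 0) + 18))*46 = -(-44*(11 + 20)/(0 + 18))*46 = -(-1364/18)*46 = -(-44*31/18)*46 = -(-682)*46/9 = -1*(-31372/9) = 31372/9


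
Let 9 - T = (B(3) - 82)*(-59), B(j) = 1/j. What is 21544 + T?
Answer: 50204/3 ≈ 16735.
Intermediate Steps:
B(j) = 1/j
T = -14428/3 (T = 9 - (1/3 - 82)*(-59) = 9 - (⅓ - 82)*(-59) = 9 - (-245)*(-59)/3 = 9 - 1*14455/3 = 9 - 14455/3 = -14428/3 ≈ -4809.3)
21544 + T = 21544 - 14428/3 = 50204/3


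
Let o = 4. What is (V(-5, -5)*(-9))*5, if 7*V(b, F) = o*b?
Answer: 900/7 ≈ 128.57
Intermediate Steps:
V(b, F) = 4*b/7 (V(b, F) = (4*b)/7 = 4*b/7)
(V(-5, -5)*(-9))*5 = (((4/7)*(-5))*(-9))*5 = -20/7*(-9)*5 = (180/7)*5 = 900/7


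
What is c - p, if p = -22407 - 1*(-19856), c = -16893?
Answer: -14342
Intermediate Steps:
p = -2551 (p = -22407 + 19856 = -2551)
c - p = -16893 - 1*(-2551) = -16893 + 2551 = -14342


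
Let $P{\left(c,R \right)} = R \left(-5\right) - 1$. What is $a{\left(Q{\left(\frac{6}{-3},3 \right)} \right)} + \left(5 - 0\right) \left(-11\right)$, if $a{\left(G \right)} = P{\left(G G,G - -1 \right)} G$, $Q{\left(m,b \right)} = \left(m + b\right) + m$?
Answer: $-54$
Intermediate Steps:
$P{\left(c,R \right)} = -1 - 5 R$ ($P{\left(c,R \right)} = - 5 R - 1 = -1 - 5 R$)
$Q{\left(m,b \right)} = b + 2 m$ ($Q{\left(m,b \right)} = \left(b + m\right) + m = b + 2 m$)
$a{\left(G \right)} = G \left(-6 - 5 G\right)$ ($a{\left(G \right)} = \left(-1 - 5 \left(G - -1\right)\right) G = \left(-1 - 5 \left(G + 1\right)\right) G = \left(-1 - 5 \left(1 + G\right)\right) G = \left(-1 - \left(5 + 5 G\right)\right) G = \left(-6 - 5 G\right) G = G \left(-6 - 5 G\right)$)
$a{\left(Q{\left(\frac{6}{-3},3 \right)} \right)} + \left(5 - 0\right) \left(-11\right) = - \left(3 + 2 \frac{6}{-3}\right) \left(6 + 5 \left(3 + 2 \frac{6}{-3}\right)\right) + \left(5 - 0\right) \left(-11\right) = - \left(3 + 2 \cdot 6 \left(- \frac{1}{3}\right)\right) \left(6 + 5 \left(3 + 2 \cdot 6 \left(- \frac{1}{3}\right)\right)\right) + \left(5 + 0\right) \left(-11\right) = - \left(3 + 2 \left(-2\right)\right) \left(6 + 5 \left(3 + 2 \left(-2\right)\right)\right) + 5 \left(-11\right) = - \left(3 - 4\right) \left(6 + 5 \left(3 - 4\right)\right) - 55 = \left(-1\right) \left(-1\right) \left(6 + 5 \left(-1\right)\right) - 55 = \left(-1\right) \left(-1\right) \left(6 - 5\right) - 55 = \left(-1\right) \left(-1\right) 1 - 55 = 1 - 55 = -54$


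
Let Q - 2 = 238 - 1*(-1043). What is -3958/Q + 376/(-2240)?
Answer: -1168541/359240 ≈ -3.2528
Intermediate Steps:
Q = 1283 (Q = 2 + (238 - 1*(-1043)) = 2 + (238 + 1043) = 2 + 1281 = 1283)
-3958/Q + 376/(-2240) = -3958/1283 + 376/(-2240) = -3958*1/1283 + 376*(-1/2240) = -3958/1283 - 47/280 = -1168541/359240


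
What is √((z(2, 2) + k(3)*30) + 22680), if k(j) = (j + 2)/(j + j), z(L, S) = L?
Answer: 87*√3 ≈ 150.69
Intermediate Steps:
k(j) = (2 + j)/(2*j) (k(j) = (2 + j)/((2*j)) = (2 + j)*(1/(2*j)) = (2 + j)/(2*j))
√((z(2, 2) + k(3)*30) + 22680) = √((2 + ((½)*(2 + 3)/3)*30) + 22680) = √((2 + ((½)*(⅓)*5)*30) + 22680) = √((2 + (⅚)*30) + 22680) = √((2 + 25) + 22680) = √(27 + 22680) = √22707 = 87*√3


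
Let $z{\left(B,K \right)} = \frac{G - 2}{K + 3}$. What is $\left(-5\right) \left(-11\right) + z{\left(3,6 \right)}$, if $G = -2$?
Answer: $\frac{491}{9} \approx 54.556$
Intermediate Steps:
$z{\left(B,K \right)} = - \frac{4}{3 + K}$ ($z{\left(B,K \right)} = \frac{-2 - 2}{K + 3} = - \frac{4}{3 + K}$)
$\left(-5\right) \left(-11\right) + z{\left(3,6 \right)} = \left(-5\right) \left(-11\right) - \frac{4}{3 + 6} = 55 - \frac{4}{9} = \frac{491}{9}$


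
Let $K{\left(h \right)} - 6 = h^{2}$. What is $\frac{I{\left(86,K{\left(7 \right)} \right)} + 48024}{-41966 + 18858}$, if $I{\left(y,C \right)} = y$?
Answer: $- \frac{24055}{11554} \approx -2.082$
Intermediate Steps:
$K{\left(h \right)} = 6 + h^{2}$
$\frac{I{\left(86,K{\left(7 \right)} \right)} + 48024}{-41966 + 18858} = \frac{86 + 48024}{-41966 + 18858} = \frac{48110}{-23108} = 48110 \left(- \frac{1}{23108}\right) = - \frac{24055}{11554}$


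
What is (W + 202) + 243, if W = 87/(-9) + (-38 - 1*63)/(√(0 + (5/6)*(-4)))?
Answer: 1306/3 + 101*I*√30/10 ≈ 435.33 + 55.32*I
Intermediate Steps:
W = -29/3 + 101*I*√30/10 (W = 87*(-⅑) + (-38 - 63)/(√(0 + (5*(⅙))*(-4))) = -29/3 - 101/√(0 + (⅚)*(-4)) = -29/3 - 101/√(0 - 10/3) = -29/3 - 101*(-I*√30/10) = -29/3 - (-101)*I*√30/10 = -29/3 + 101*I*√30/10 ≈ -9.6667 + 55.32*I)
(W + 202) + 243 = ((-29/3 + 101*I*√30/10) + 202) + 243 = (577/3 + 101*I*√30/10) + 243 = 1306/3 + 101*I*√30/10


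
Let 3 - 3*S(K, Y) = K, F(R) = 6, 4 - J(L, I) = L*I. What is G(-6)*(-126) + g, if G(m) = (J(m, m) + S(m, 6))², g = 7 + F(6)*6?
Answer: -105923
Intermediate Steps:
J(L, I) = 4 - I*L (J(L, I) = 4 - L*I = 4 - I*L)
S(K, Y) = 1 - K/3
g = 43 (g = 7 + 6*6 = 7 + 36 = 43)
G(m) = (5 - m² - m/3)² (G(m) = ((4 - m*m) + (1 - m/3))² = ((4 - m²) + (1 - m/3))² = (5 - m² - m/3)²)
G(-6)*(-126) + g = ((-15 - 6 + 3*(-6)²)²/9)*(-126) + 43 = ((-15 - 6 + 3*36)²/9)*(-126) + 43 = ((-15 - 6 + 108)²/9)*(-126) + 43 = ((⅑)*87²)*(-126) + 43 = ((⅑)*7569)*(-126) + 43 = 841*(-126) + 43 = -105966 + 43 = -105923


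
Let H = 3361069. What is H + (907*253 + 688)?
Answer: 3591228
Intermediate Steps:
H + (907*253 + 688) = 3361069 + (907*253 + 688) = 3361069 + (229471 + 688) = 3361069 + 230159 = 3591228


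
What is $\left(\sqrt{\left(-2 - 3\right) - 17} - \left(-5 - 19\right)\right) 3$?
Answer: $72 + 3 i \sqrt{22} \approx 72.0 + 14.071 i$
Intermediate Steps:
$\left(\sqrt{\left(-2 - 3\right) - 17} - \left(-5 - 19\right)\right) 3 = \left(\sqrt{\left(-2 - 3\right) - 17} - -24\right) 3 = \left(\sqrt{-5 - 17} + 24\right) 3 = \left(\sqrt{-22} + 24\right) 3 = \left(i \sqrt{22} + 24\right) 3 = \left(24 + i \sqrt{22}\right) 3 = 72 + 3 i \sqrt{22}$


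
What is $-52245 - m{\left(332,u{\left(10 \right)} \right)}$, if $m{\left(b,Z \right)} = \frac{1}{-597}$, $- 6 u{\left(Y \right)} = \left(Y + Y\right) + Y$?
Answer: $- \frac{31190264}{597} \approx -52245.0$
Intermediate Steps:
$u{\left(Y \right)} = - \frac{Y}{2}$ ($u{\left(Y \right)} = - \frac{\left(Y + Y\right) + Y}{6} = - \frac{2 Y + Y}{6} = - \frac{3 Y}{6} = - \frac{Y}{2}$)
$m{\left(b,Z \right)} = - \frac{1}{597}$
$-52245 - m{\left(332,u{\left(10 \right)} \right)} = -52245 - - \frac{1}{597} = -52245 + \frac{1}{597} = - \frac{31190264}{597}$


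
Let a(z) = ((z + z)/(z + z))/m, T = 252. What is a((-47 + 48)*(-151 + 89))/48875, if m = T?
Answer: 1/12316500 ≈ 8.1192e-8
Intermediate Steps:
m = 252
a(z) = 1/252 (a(z) = ((z + z)/(z + z))/252 = ((2*z)/((2*z)))*(1/252) = ((2*z)*(1/(2*z)))*(1/252) = 1*(1/252) = 1/252)
a((-47 + 48)*(-151 + 89))/48875 = (1/252)/48875 = (1/252)*(1/48875) = 1/12316500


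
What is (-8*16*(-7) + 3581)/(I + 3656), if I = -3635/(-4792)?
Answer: 1950344/1593017 ≈ 1.2243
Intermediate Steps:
I = 3635/4792 (I = -3635*(-1/4792) = 3635/4792 ≈ 0.75856)
(-8*16*(-7) + 3581)/(I + 3656) = (-8*16*(-7) + 3581)/(3635/4792 + 3656) = (-128*(-7) + 3581)/(17523187/4792) = (896 + 3581)*(4792/17523187) = 4477*(4792/17523187) = 1950344/1593017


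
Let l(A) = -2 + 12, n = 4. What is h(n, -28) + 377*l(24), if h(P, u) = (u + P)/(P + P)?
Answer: 3767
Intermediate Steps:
l(A) = 10
h(P, u) = (P + u)/(2*P) (h(P, u) = (P + u)/((2*P)) = (P + u)*(1/(2*P)) = (P + u)/(2*P))
h(n, -28) + 377*l(24) = (1/2)*(4 - 28)/4 + 377*10 = (1/2)*(1/4)*(-24) + 3770 = -3 + 3770 = 3767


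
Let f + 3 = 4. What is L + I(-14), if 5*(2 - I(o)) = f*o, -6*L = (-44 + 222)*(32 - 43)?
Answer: 4967/15 ≈ 331.13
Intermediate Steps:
f = 1 (f = -3 + 4 = 1)
L = 979/3 (L = -(-44 + 222)*(32 - 43)/6 = -89*(-11)/3 = -1/6*(-1958) = 979/3 ≈ 326.33)
I(o) = 2 - o/5
L + I(-14) = 979/3 + (2 - 1/5*(-14)) = 979/3 + (2 + 14/5) = 979/3 + 24/5 = 4967/15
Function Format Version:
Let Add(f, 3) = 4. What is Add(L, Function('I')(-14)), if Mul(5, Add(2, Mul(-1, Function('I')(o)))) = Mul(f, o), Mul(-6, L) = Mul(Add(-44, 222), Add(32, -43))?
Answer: Rational(4967, 15) ≈ 331.13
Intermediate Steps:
f = 1 (f = Add(-3, 4) = 1)
L = Rational(979, 3) (L = Mul(Rational(-1, 6), Mul(Add(-44, 222), Add(32, -43))) = Mul(Rational(-1, 6), Mul(178, -11)) = Mul(Rational(-1, 6), -1958) = Rational(979, 3) ≈ 326.33)
Function('I')(o) = Add(2, Mul(Rational(-1, 5), o)) (Function('I')(o) = Add(2, Mul(Rational(-1, 5), Mul(1, o))) = Add(2, Mul(Rational(-1, 5), o)))
Add(L, Function('I')(-14)) = Add(Rational(979, 3), Add(2, Mul(Rational(-1, 5), -14))) = Add(Rational(979, 3), Add(2, Rational(14, 5))) = Add(Rational(979, 3), Rational(24, 5)) = Rational(4967, 15)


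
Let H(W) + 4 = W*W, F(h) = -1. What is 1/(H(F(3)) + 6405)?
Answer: 1/6402 ≈ 0.00015620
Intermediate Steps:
H(W) = -4 + W² (H(W) = -4 + W*W = -4 + W²)
1/(H(F(3)) + 6405) = 1/((-4 + (-1)²) + 6405) = 1/((-4 + 1) + 6405) = 1/(-3 + 6405) = 1/6402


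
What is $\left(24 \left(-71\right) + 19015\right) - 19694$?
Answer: $-2383$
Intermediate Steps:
$\left(24 \left(-71\right) + 19015\right) - 19694 = \left(-1704 + 19015\right) - 19694 = 17311 - 19694 = -2383$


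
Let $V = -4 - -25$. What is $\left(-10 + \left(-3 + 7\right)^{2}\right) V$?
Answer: $126$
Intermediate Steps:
$V = 21$ ($V = -4 + 25 = 21$)
$\left(-10 + \left(-3 + 7\right)^{2}\right) V = \left(-10 + \left(-3 + 7\right)^{2}\right) 21 = \left(-10 + 4^{2}\right) 21 = \left(-10 + 16\right) 21 = 6 \cdot 21 = 126$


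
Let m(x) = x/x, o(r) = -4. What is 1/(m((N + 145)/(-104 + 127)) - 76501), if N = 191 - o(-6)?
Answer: -1/76500 ≈ -1.3072e-5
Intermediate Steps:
N = 195 (N = 191 - 1*(-4) = 191 + 4 = 195)
m(x) = 1
1/(m((N + 145)/(-104 + 127)) - 76501) = 1/(1 - 76501) = 1/(-76500) = -1/76500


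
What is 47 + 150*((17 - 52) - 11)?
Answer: -6853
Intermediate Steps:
47 + 150*((17 - 52) - 11) = 47 + 150*(-35 - 11) = 47 + 150*(-46) = 47 - 6900 = -6853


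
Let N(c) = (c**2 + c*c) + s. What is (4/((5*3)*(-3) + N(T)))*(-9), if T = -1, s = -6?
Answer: 36/49 ≈ 0.73469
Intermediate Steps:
N(c) = -6 + 2*c**2 (N(c) = (c**2 + c*c) - 6 = (c**2 + c**2) - 6 = 2*c**2 - 6 = -6 + 2*c**2)
(4/((5*3)*(-3) + N(T)))*(-9) = (4/((5*3)*(-3) + (-6 + 2*(-1)**2)))*(-9) = (4/(15*(-3) + (-6 + 2*1)))*(-9) = (4/(-45 + (-6 + 2)))*(-9) = (4/(-45 - 4))*(-9) = (4/(-49))*(-9) = -1/49*4*(-9) = -4/49*(-9) = 36/49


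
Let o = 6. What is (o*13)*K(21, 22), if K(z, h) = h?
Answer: 1716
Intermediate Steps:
(o*13)*K(21, 22) = (6*13)*22 = 78*22 = 1716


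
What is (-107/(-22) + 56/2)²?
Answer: 522729/484 ≈ 1080.0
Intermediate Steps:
(-107/(-22) + 56/2)² = (-107*(-1/22) + 56*(½))² = (107/22 + 28)² = (723/22)² = 522729/484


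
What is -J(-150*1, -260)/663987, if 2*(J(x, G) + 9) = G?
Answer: 139/663987 ≈ 0.00020934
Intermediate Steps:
J(x, G) = -9 + G/2
-J(-150*1, -260)/663987 = -(-9 + (½)*(-260))/663987 = -(-9 - 130)*(1/663987) = -1*(-139)*(1/663987) = 139*(1/663987) = 139/663987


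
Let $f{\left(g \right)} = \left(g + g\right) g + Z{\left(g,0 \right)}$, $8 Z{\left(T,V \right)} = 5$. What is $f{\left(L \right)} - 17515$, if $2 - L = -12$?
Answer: $- \frac{136979}{8} \approx -17122.0$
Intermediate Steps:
$L = 14$ ($L = 2 - -12 = 2 + 12 = 14$)
$Z{\left(T,V \right)} = \frac{5}{8}$ ($Z{\left(T,V \right)} = \frac{1}{8} \cdot 5 = \frac{5}{8}$)
$f{\left(g \right)} = \frac{5}{8} + 2 g^{2}$ ($f{\left(g \right)} = \left(g + g\right) g + \frac{5}{8} = 2 g g + \frac{5}{8} = 2 g^{2} + \frac{5}{8} = \frac{5}{8} + 2 g^{2}$)
$f{\left(L \right)} - 17515 = \left(\frac{5}{8} + 2 \cdot 14^{2}\right) - 17515 = \left(\frac{5}{8} + 2 \cdot 196\right) - 17515 = \left(\frac{5}{8} + 392\right) - 17515 = \frac{3141}{8} - 17515 = - \frac{136979}{8}$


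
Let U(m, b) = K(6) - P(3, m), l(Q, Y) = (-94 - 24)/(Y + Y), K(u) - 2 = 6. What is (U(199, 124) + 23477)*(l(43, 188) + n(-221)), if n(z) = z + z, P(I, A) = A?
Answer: -968173665/94 ≈ -1.0300e+7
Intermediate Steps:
K(u) = 8 (K(u) = 2 + 6 = 8)
l(Q, Y) = -59/Y (l(Q, Y) = -118*1/(2*Y) = -59/Y)
U(m, b) = 8 - m
n(z) = 2*z
(U(199, 124) + 23477)*(l(43, 188) + n(-221)) = ((8 - 1*199) + 23477)*(-59/188 + 2*(-221)) = ((8 - 199) + 23477)*(-59*1/188 - 442) = (-191 + 23477)*(-59/188 - 442) = 23286*(-83155/188) = -968173665/94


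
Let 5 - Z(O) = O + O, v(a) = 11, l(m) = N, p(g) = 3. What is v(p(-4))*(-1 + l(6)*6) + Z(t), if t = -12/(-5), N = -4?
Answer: -1374/5 ≈ -274.80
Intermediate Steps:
t = 12/5 (t = -12*(-⅕) = 12/5 ≈ 2.4000)
l(m) = -4
Z(O) = 5 - 2*O (Z(O) = 5 - (O + O) = 5 - 2*O)
v(p(-4))*(-1 + l(6)*6) + Z(t) = 11*(-1 - 4*6) + (5 - 2*12/5) = 11*(-1 - 24) + (5 - 24/5) = 11*(-25) + ⅕ = -275 + ⅕ = -1374/5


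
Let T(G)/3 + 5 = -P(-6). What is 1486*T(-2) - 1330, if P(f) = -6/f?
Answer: -28078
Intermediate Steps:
T(G) = -18 (T(G) = -15 + 3*(-(-6)/(-6)) = -15 + 3*(-(-6)*(-1)/6) = -15 + 3*(-1*1) = -15 + 3*(-1) = -15 - 3 = -18)
1486*T(-2) - 1330 = 1486*(-18) - 1330 = -26748 - 1330 = -28078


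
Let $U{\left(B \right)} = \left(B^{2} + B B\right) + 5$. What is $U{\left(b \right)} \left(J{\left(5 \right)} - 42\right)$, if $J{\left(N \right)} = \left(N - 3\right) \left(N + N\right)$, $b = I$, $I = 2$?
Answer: $-286$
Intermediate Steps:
$b = 2$
$J{\left(N \right)} = 2 N \left(-3 + N\right)$ ($J{\left(N \right)} = \left(-3 + N\right) 2 N = 2 N \left(-3 + N\right)$)
$U{\left(B \right)} = 5 + 2 B^{2}$ ($U{\left(B \right)} = \left(B^{2} + B^{2}\right) + 5 = 2 B^{2} + 5 = 5 + 2 B^{2}$)
$U{\left(b \right)} \left(J{\left(5 \right)} - 42\right) = \left(5 + 2 \cdot 2^{2}\right) \left(2 \cdot 5 \left(-3 + 5\right) - 42\right) = \left(5 + 2 \cdot 4\right) \left(2 \cdot 5 \cdot 2 - 42\right) = \left(5 + 8\right) \left(20 - 42\right) = 13 \left(-22\right) = -286$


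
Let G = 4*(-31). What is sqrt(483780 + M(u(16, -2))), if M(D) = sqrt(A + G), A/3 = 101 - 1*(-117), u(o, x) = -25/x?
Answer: sqrt(483780 + sqrt(530)) ≈ 695.56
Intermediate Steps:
G = -124
A = 654 (A = 3*(101 - 1*(-117)) = 3*(101 + 117) = 3*218 = 654)
M(D) = sqrt(530) (M(D) = sqrt(654 - 124) = sqrt(530))
sqrt(483780 + M(u(16, -2))) = sqrt(483780 + sqrt(530))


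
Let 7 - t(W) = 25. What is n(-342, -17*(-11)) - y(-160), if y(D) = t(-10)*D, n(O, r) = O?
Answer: -3222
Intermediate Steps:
t(W) = -18 (t(W) = 7 - 1*25 = 7 - 25 = -18)
y(D) = -18*D
n(-342, -17*(-11)) - y(-160) = -342 - (-18)*(-160) = -342 - 1*2880 = -342 - 2880 = -3222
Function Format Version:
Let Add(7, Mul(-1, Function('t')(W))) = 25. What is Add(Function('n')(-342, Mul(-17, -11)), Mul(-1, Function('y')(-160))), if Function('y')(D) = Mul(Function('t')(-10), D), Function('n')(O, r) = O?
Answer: -3222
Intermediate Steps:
Function('t')(W) = -18 (Function('t')(W) = Add(7, Mul(-1, 25)) = Add(7, -25) = -18)
Function('y')(D) = Mul(-18, D)
Add(Function('n')(-342, Mul(-17, -11)), Mul(-1, Function('y')(-160))) = Add(-342, Mul(-1, Mul(-18, -160))) = Add(-342, Mul(-1, 2880)) = Add(-342, -2880) = -3222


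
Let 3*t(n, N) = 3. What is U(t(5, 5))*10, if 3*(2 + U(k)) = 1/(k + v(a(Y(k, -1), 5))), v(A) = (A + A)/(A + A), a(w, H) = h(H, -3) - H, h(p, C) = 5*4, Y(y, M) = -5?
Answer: -55/3 ≈ -18.333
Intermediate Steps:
t(n, N) = 1 (t(n, N) = (1/3)*3 = 1)
h(p, C) = 20
a(w, H) = 20 - H
v(A) = 1 (v(A) = (2*A)/((2*A)) = (2*A)*(1/(2*A)) = 1)
U(k) = -2 + 1/(3*(1 + k)) (U(k) = -2 + 1/(3*(k + 1)) = -2 + 1/(3*(1 + k)))
U(t(5, 5))*10 = ((-5 - 6*1)/(3*(1 + 1)))*10 = ((1/3)*(-5 - 6)/2)*10 = ((1/3)*(1/2)*(-11))*10 = -11/6*10 = -55/3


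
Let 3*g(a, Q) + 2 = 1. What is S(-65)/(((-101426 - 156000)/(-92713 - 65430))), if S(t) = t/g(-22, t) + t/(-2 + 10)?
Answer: 18186445/158416 ≈ 114.80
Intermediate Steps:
g(a, Q) = -⅓ (g(a, Q) = -⅔ + (⅓)*1 = -⅔ + ⅓ = -⅓)
S(t) = -23*t/8 (S(t) = t/(-⅓) + t/(-2 + 10) = t*(-3) + t/8 = -3*t + t*(⅛) = -3*t + t/8 = -23*t/8)
S(-65)/(((-101426 - 156000)/(-92713 - 65430))) = (-23/8*(-65))/(((-101426 - 156000)/(-92713 - 65430))) = 1495/(8*((-257426/(-158143)))) = 1495/(8*((-257426*(-1/158143)))) = 1495/(8*(257426/158143)) = (1495/8)*(158143/257426) = 18186445/158416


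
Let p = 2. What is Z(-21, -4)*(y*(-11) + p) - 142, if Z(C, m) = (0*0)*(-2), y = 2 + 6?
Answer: -142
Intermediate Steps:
y = 8
Z(C, m) = 0 (Z(C, m) = 0*(-2) = 0)
Z(-21, -4)*(y*(-11) + p) - 142 = 0*(8*(-11) + 2) - 142 = 0*(-88 + 2) - 142 = 0*(-86) - 142 = 0 - 142 = -142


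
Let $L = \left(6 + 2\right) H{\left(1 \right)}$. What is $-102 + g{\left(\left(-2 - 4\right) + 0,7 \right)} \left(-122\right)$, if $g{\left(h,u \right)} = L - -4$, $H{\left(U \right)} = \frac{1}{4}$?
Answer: $-834$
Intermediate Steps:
$H{\left(U \right)} = \frac{1}{4}$
$L = 2$ ($L = \left(6 + 2\right) \frac{1}{4} = 8 \cdot \frac{1}{4} = 2$)
$g{\left(h,u \right)} = 6$ ($g{\left(h,u \right)} = 2 - -4 = 2 + 4 = 6$)
$-102 + g{\left(\left(-2 - 4\right) + 0,7 \right)} \left(-122\right) = -102 + 6 \left(-122\right) = -102 - 732 = -834$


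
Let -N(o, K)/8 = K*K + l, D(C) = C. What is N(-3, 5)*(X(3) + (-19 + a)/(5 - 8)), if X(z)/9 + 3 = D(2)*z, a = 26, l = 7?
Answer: -18944/3 ≈ -6314.7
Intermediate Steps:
N(o, K) = -56 - 8*K**2 (N(o, K) = -8*(K*K + 7) = -8*(K**2 + 7) = -8*(7 + K**2) = -56 - 8*K**2)
X(z) = -27 + 18*z (X(z) = -27 + 9*(2*z) = -27 + 18*z)
N(-3, 5)*(X(3) + (-19 + a)/(5 - 8)) = (-56 - 8*5**2)*((-27 + 18*3) + (-19 + 26)/(5 - 8)) = (-56 - 8*25)*((-27 + 54) + 7/(-3)) = (-56 - 200)*(27 + 7*(-1/3)) = -256*(27 - 7/3) = -256*74/3 = -18944/3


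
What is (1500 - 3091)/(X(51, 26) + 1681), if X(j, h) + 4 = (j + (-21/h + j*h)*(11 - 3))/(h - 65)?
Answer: -268879/237252 ≈ -1.1333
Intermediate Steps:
X(j, h) = -4 + (j - 168/h + 8*h*j)/(-65 + h) (X(j, h) = -4 + (j + (-21/h + j*h)*(11 - 3))/(h - 65) = -4 + (j + (-21/h + h*j)*8)/(-65 + h) = -4 + (j + (-168/h + 8*h*j))/(-65 + h) = -4 + (j - 168/h + 8*h*j)/(-65 + h))
(1500 - 3091)/(X(51, 26) + 1681) = (1500 - 3091)/((-168 - 4*26² + 260*26 + 26*51 + 8*51*26²)/(26*(-65 + 26)) + 1681) = -1591/((1/26)*(-168 - 4*676 + 6760 + 1326 + 8*51*676)/(-39) + 1681) = -1591/((1/26)*(-1/39)*(-168 - 2704 + 6760 + 1326 + 275808) + 1681) = -1591/((1/26)*(-1/39)*281022 + 1681) = -1591/(-46837/169 + 1681) = -1591/237252/169 = -1591*169/237252 = -268879/237252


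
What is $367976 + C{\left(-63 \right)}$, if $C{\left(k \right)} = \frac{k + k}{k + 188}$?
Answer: $\frac{45996874}{125} \approx 3.6798 \cdot 10^{5}$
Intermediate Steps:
$C{\left(k \right)} = \frac{2 k}{188 + k}$
$367976 + C{\left(-63 \right)} = 367976 + 2 \left(-63\right) \frac{1}{188 - 63} = 367976 + 2 \left(-63\right) \frac{1}{125} = 367976 - \frac{126}{125} = \frac{45996874}{125}$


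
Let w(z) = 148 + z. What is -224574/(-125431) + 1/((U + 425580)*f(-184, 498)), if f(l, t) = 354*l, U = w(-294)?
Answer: 6223185614870345/3475827098749344 ≈ 1.7904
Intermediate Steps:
U = -146 (U = 148 - 294 = -146)
-224574/(-125431) + 1/((U + 425580)*f(-184, 498)) = -224574/(-125431) + 1/((-146 + 425580)*((354*(-184)))) = -224574*(-1/125431) + 1/(425434*(-65136)) = 224574/125431 + (1/425434)*(-1/65136) = 224574/125431 - 1/27711069024 = 6223185614870345/3475827098749344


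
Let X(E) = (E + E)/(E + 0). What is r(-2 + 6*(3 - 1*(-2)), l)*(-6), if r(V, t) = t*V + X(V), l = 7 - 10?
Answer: 492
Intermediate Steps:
l = -3
X(E) = 2 (X(E) = (2*E)/E = 2)
r(V, t) = 2 + V*t (r(V, t) = t*V + 2 = V*t + 2 = 2 + V*t)
r(-2 + 6*(3 - 1*(-2)), l)*(-6) = (2 + (-2 + 6*(3 - 1*(-2)))*(-3))*(-6) = (2 + (-2 + 6*(3 + 2))*(-3))*(-6) = (2 + (-2 + 6*5)*(-3))*(-6) = (2 + (-2 + 30)*(-3))*(-6) = (2 + 28*(-3))*(-6) = (2 - 84)*(-6) = -82*(-6) = 492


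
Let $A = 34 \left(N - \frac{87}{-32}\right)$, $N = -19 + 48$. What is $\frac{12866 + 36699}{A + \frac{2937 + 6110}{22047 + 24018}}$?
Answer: $\frac{440137200}{9578269} \approx 45.952$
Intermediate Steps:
$N = 29$
$A = \frac{17255}{16}$ ($A = 34 \left(29 - \frac{87}{-32}\right) = 34 \left(29 - - \frac{87}{32}\right) = 34 \left(29 + \frac{87}{32}\right) = 34 \cdot \frac{1015}{32} = \frac{17255}{16} \approx 1078.4$)
$\frac{12866 + 36699}{A + \frac{2937 + 6110}{22047 + 24018}} = \frac{12866 + 36699}{\frac{17255}{16} + \frac{2937 + 6110}{22047 + 24018}} = \frac{49565}{\frac{17255}{16} + \frac{9047}{46065}} = \frac{49565}{\frac{17255}{16} + 9047 \cdot \frac{1}{46065}} = \frac{49565}{\frac{17255}{16} + \frac{109}{555}} = \frac{49565}{\frac{9578269}{8880}} = 49565 \cdot \frac{8880}{9578269} = \frac{440137200}{9578269}$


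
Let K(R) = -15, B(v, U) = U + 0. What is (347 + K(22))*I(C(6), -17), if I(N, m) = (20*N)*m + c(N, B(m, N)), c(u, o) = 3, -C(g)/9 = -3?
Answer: -3046764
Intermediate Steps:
C(g) = 27 (C(g) = -9*(-3) = 27)
B(v, U) = U
I(N, m) = 3 + 20*N*m (I(N, m) = (20*N)*m + 3 = 20*N*m + 3 = 3 + 20*N*m)
(347 + K(22))*I(C(6), -17) = (347 - 15)*(3 + 20*27*(-17)) = 332*(3 - 9180) = 332*(-9177) = -3046764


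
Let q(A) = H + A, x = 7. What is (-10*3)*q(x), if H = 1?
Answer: -240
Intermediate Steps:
q(A) = 1 + A
(-10*3)*q(x) = (-10*3)*(1 + 7) = -30*8 = -240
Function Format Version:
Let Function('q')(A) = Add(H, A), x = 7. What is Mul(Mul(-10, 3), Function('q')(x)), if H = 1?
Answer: -240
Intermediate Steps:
Function('q')(A) = Add(1, A)
Mul(Mul(-10, 3), Function('q')(x)) = Mul(Mul(-10, 3), Add(1, 7)) = Mul(-30, 8) = -240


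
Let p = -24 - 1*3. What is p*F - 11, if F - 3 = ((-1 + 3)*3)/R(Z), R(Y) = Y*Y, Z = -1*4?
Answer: -817/8 ≈ -102.13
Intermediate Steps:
p = -27 (p = -24 - 3 = -27)
Z = -4
R(Y) = Y**2
F = 27/8 (F = 3 + ((-1 + 3)*3)/((-4)**2) = 3 + (2*3)/16 = 3 + 6*(1/16) = 3 + 3/8 = 27/8 ≈ 3.3750)
p*F - 11 = -27*27/8 - 11 = -729/8 - 11 = -817/8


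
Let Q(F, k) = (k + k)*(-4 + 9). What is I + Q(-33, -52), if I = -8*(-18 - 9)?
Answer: -304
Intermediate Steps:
Q(F, k) = 10*k (Q(F, k) = (2*k)*5 = 10*k)
I = 216 (I = -8*(-27) = 216)
I + Q(-33, -52) = 216 + 10*(-52) = 216 - 520 = -304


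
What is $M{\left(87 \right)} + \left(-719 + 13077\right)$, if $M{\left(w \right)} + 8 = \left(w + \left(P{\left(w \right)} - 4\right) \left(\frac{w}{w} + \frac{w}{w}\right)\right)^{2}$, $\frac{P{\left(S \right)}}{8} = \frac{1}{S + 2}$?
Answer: $\frac{147484559}{7921} \approx 18619.0$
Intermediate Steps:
$P{\left(S \right)} = \frac{8}{2 + S}$ ($P{\left(S \right)} = \frac{8}{S + 2} = \frac{8}{2 + S}$)
$M{\left(w \right)} = -8 + \left(-8 + w + \frac{16}{2 + w}\right)^{2}$ ($M{\left(w \right)} = -8 + \left(w + \left(\frac{8}{2 + w} - 4\right) \left(\frac{w}{w} + \frac{w}{w}\right)\right)^{2} = -8 + \left(w + \left(-4 + \frac{8}{2 + w}\right) \left(1 + 1\right)\right)^{2} = -8 + \left(w + \left(-4 + \frac{8}{2 + w}\right) 2\right)^{2} = -8 + \left(w - \left(8 - \frac{16}{2 + w}\right)\right)^{2} = -8 + \left(-8 + w + \frac{16}{2 + w}\right)^{2}$)
$M{\left(87 \right)} + \left(-719 + 13077\right) = \left(-8 + \frac{\left(87^{2} - 522\right)^{2}}{\left(2 + 87\right)^{2}}\right) + \left(-719 + 13077\right) = \left(-8 + \frac{\left(7569 - 522\right)^{2}}{7921}\right) + 12358 = \left(-8 + \frac{7047^{2}}{7921}\right) + 12358 = \left(-8 + \frac{1}{7921} \cdot 49660209\right) + 12358 = \left(-8 + \frac{49660209}{7921}\right) + 12358 = \frac{49596841}{7921} + 12358 = \frac{147484559}{7921}$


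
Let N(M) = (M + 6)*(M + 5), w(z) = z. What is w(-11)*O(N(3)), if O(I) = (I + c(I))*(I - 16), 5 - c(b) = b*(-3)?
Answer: -180488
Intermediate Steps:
N(M) = (5 + M)*(6 + M) (N(M) = (6 + M)*(5 + M) = (5 + M)*(6 + M))
c(b) = 5 + 3*b (c(b) = 5 - b*(-3) = 5 - (-3)*b = 5 + 3*b)
O(I) = (-16 + I)*(5 + 4*I) (O(I) = (I + (5 + 3*I))*(I - 16) = (5 + 4*I)*(-16 + I) = (-16 + I)*(5 + 4*I))
w(-11)*O(N(3)) = -11*(-80 - 59*(30 + 3² + 11*3) + 4*(30 + 3² + 11*3)²) = -11*(-80 - 59*(30 + 9 + 33) + 4*(30 + 9 + 33)²) = -11*(-80 - 59*72 + 4*72²) = -11*(-80 - 4248 + 4*5184) = -11*(-80 - 4248 + 20736) = -11*16408 = -180488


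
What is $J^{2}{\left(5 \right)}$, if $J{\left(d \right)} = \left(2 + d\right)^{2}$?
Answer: $2401$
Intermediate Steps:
$J^{2}{\left(5 \right)} = \left(\left(2 + 5\right)^{2}\right)^{2} = \left(7^{2}\right)^{2} = 49^{2} = 2401$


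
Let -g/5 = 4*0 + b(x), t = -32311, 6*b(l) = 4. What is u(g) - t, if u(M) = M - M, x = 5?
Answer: 32311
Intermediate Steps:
b(l) = 2/3 (b(l) = (1/6)*4 = 2/3)
g = -10/3 (g = -5*(4*0 + 2/3) = -5*(0 + 2/3) = -5*2/3 = -10/3 ≈ -3.3333)
u(M) = 0
u(g) - t = 0 - 1*(-32311) = 0 + 32311 = 32311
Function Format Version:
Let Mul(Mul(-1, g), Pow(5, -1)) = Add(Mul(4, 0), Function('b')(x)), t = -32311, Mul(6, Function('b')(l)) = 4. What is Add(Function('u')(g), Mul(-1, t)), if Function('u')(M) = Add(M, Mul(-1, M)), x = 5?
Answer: 32311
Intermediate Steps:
Function('b')(l) = Rational(2, 3) (Function('b')(l) = Mul(Rational(1, 6), 4) = Rational(2, 3))
g = Rational(-10, 3) (g = Mul(-5, Add(Mul(4, 0), Rational(2, 3))) = Mul(-5, Add(0, Rational(2, 3))) = Mul(-5, Rational(2, 3)) = Rational(-10, 3) ≈ -3.3333)
Function('u')(M) = 0
Add(Function('u')(g), Mul(-1, t)) = Add(0, Mul(-1, -32311)) = Add(0, 32311) = 32311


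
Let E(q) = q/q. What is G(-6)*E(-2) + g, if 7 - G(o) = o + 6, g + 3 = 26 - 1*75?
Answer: -45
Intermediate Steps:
g = -52 (g = -3 + (26 - 1*75) = -3 + (26 - 75) = -3 - 49 = -52)
G(o) = 1 - o (G(o) = 7 - (o + 6) = 7 - (6 + o) = 7 + (-6 - o) = 1 - o)
E(q) = 1
G(-6)*E(-2) + g = (1 - 1*(-6))*1 - 52 = (1 + 6)*1 - 52 = 7*1 - 52 = 7 - 52 = -45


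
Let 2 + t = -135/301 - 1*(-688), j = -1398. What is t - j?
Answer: 627149/301 ≈ 2083.6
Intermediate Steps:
t = 206351/301 (t = -2 + (-135/301 - 1*(-688)) = -2 + (-135*1/301 + 688) = -2 + (-135/301 + 688) = -2 + 206953/301 = 206351/301 ≈ 685.55)
t - j = 206351/301 - 1*(-1398) = 206351/301 + 1398 = 627149/301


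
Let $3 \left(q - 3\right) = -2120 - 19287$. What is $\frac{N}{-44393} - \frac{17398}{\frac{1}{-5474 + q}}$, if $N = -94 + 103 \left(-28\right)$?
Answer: $\frac{29210254846414}{133179} \approx 2.1933 \cdot 10^{8}$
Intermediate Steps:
$q = - \frac{21398}{3}$ ($q = 3 + \frac{-2120 - 19287}{3} = 3 + \frac{1}{3} \left(-21407\right) = 3 - \frac{21407}{3} = - \frac{21398}{3} \approx -7132.7$)
$N = -2978$ ($N = -94 - 2884 = -2978$)
$\frac{N}{-44393} - \frac{17398}{\frac{1}{-5474 + q}} = - \frac{2978}{-44393} - \frac{17398}{\frac{1}{-5474 - \frac{21398}{3}}} = \left(-2978\right) \left(- \frac{1}{44393}\right) - \frac{17398}{\frac{1}{- \frac{37820}{3}}} = \frac{2978}{44393} - \frac{17398}{- \frac{3}{37820}} = \frac{2978}{44393} - - \frac{657992360}{3} = \frac{2978}{44393} + \frac{657992360}{3} = \frac{29210254846414}{133179}$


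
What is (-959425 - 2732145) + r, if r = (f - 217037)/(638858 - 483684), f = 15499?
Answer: -286417942359/77587 ≈ -3.6916e+6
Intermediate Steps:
r = -100769/77587 (r = (15499 - 217037)/(638858 - 483684) = -201538/155174 = -201538*1/155174 = -100769/77587 ≈ -1.2988)
(-959425 - 2732145) + r = (-959425 - 2732145) - 100769/77587 = -3691570 - 100769/77587 = -286417942359/77587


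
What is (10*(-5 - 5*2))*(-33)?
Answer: 4950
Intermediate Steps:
(10*(-5 - 5*2))*(-33) = (10*(-5 - 10))*(-33) = (10*(-15))*(-33) = -150*(-33) = 4950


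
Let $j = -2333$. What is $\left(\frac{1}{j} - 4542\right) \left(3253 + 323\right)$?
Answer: $- \frac{37893037512}{2333} \approx -1.6242 \cdot 10^{7}$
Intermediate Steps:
$\left(\frac{1}{j} - 4542\right) \left(3253 + 323\right) = \left(\frac{1}{-2333} - 4542\right) \left(3253 + 323\right) = \left(- \frac{1}{2333} - 4542\right) 3576 = \left(- \frac{10596487}{2333}\right) 3576 = - \frac{37893037512}{2333}$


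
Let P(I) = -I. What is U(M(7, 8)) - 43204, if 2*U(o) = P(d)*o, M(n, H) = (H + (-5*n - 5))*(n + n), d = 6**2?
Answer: -35140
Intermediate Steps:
d = 36
M(n, H) = 2*n*(-5 + H - 5*n) (M(n, H) = (H + (-5 - 5*n))*(2*n) = (-5 + H - 5*n)*(2*n) = 2*n*(-5 + H - 5*n))
U(o) = -18*o (U(o) = ((-1*36)*o)/2 = (-36*o)/2 = -18*o)
U(M(7, 8)) - 43204 = -36*7*(-5 + 8 - 5*7) - 43204 = -36*7*(-5 + 8 - 35) - 43204 = -36*7*(-32) - 43204 = -18*(-448) - 43204 = 8064 - 43204 = -35140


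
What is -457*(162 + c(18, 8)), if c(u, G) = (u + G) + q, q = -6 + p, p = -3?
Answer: -81803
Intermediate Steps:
q = -9 (q = -6 - 3 = -9)
c(u, G) = -9 + G + u (c(u, G) = (u + G) - 9 = (G + u) - 9 = -9 + G + u)
-457*(162 + c(18, 8)) = -457*(162 + (-9 + 8 + 18)) = -457*(162 + 17) = -457*179 = -81803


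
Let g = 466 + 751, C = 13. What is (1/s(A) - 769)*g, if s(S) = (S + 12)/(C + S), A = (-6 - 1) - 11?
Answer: -5609153/6 ≈ -9.3486e+5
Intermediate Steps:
A = -18 (A = -7 - 11 = -18)
s(S) = (12 + S)/(13 + S) (s(S) = (S + 12)/(13 + S) = (12 + S)/(13 + S))
g = 1217
(1/s(A) - 769)*g = (1/((12 - 18)/(13 - 18)) - 769)*1217 = (1/(-6/(-5)) - 769)*1217 = (1/(-⅕*(-6)) - 769)*1217 = (1/(6/5) - 769)*1217 = (⅚ - 769)*1217 = -4609/6*1217 = -5609153/6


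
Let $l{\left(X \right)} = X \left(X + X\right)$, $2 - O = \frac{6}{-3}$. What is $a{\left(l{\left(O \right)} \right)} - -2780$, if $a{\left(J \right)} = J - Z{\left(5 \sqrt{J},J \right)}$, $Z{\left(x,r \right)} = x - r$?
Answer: $2844 - 20 \sqrt{2} \approx 2815.7$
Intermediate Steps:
$O = 4$ ($O = 2 - \frac{6}{-3} = 2 - 6 \left(- \frac{1}{3}\right) = 2 - -2 = 2 + 2 = 4$)
$l{\left(X \right)} = 2 X^{2}$ ($l{\left(X \right)} = X 2 X = 2 X^{2}$)
$a{\left(J \right)} = - 5 \sqrt{J} + 2 J$ ($a{\left(J \right)} = J - \left(5 \sqrt{J} - J\right) = J - \left(- J + 5 \sqrt{J}\right) = - 5 \sqrt{J} + 2 J$)
$a{\left(l{\left(O \right)} \right)} - -2780 = \left(- 5 \sqrt{2 \cdot 4^{2}} + 2 \cdot 2 \cdot 4^{2}\right) - -2780 = \left(- 5 \sqrt{2 \cdot 16} + 2 \cdot 2 \cdot 16\right) + 2780 = \left(- 5 \sqrt{32} + 2 \cdot 32\right) + 2780 = \left(- 5 \cdot 4 \sqrt{2} + 64\right) + 2780 = \left(- 20 \sqrt{2} + 64\right) + 2780 = \left(64 - 20 \sqrt{2}\right) + 2780 = 2844 - 20 \sqrt{2}$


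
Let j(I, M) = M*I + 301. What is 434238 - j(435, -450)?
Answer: 629687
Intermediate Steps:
j(I, M) = 301 + I*M (j(I, M) = I*M + 301 = 301 + I*M)
434238 - j(435, -450) = 434238 - (301 + 435*(-450)) = 434238 - (301 - 195750) = 434238 - 1*(-195449) = 434238 + 195449 = 629687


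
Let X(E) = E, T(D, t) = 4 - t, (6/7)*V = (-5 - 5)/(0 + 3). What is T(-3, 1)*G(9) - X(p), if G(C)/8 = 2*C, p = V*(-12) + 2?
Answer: 1150/3 ≈ 383.33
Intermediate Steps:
V = -35/9 (V = 7*((-5 - 5)/(0 + 3))/6 = 7*(-10/3)/6 = 7*(-10*⅓)/6 = (7/6)*(-10/3) = -35/9 ≈ -3.8889)
p = 146/3 (p = -35/9*(-12) + 2 = 140/3 + 2 = 146/3 ≈ 48.667)
G(C) = 16*C (G(C) = 8*(2*C) = 16*C)
T(-3, 1)*G(9) - X(p) = (4 - 1*1)*(16*9) - 1*146/3 = (4 - 1)*144 - 146/3 = 3*144 - 146/3 = 432 - 146/3 = 1150/3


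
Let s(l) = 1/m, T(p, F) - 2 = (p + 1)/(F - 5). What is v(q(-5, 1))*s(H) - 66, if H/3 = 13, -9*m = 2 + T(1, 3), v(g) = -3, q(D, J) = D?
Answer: -57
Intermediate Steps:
T(p, F) = 2 + (1 + p)/(-5 + F) (T(p, F) = 2 + (p + 1)/(F - 5) = 2 + (1 + p)/(-5 + F))
m = -1/3 (m = -(2 + (-9 + 1 + 2*3)/(-5 + 3))/9 = -(2 + (-9 + 1 + 6)/(-2))/9 = -(2 - 1/2*(-2))/9 = -(2 + 1)/9 = -1/9*3 = -1/3 ≈ -0.33333)
H = 39 (H = 3*13 = 39)
s(l) = -3 (s(l) = 1/(-1/3) = -3)
v(q(-5, 1))*s(H) - 66 = -3*(-3) - 66 = 9 - 66 = -57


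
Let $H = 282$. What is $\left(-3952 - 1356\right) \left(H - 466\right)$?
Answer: $976672$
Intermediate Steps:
$\left(-3952 - 1356\right) \left(H - 466\right) = \left(-3952 - 1356\right) \left(282 - 466\right) = \left(-5308\right) \left(-184\right) = 976672$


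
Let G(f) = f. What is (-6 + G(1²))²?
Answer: 25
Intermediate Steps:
(-6 + G(1²))² = (-6 + 1²)² = (-6 + 1)² = (-5)² = 25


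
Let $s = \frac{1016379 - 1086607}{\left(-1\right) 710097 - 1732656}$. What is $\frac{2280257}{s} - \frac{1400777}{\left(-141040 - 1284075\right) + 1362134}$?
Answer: $\frac{350810857919667257}{4423029668} \approx 7.9315 \cdot 10^{7}$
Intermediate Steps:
$s = \frac{70228}{2442753}$ ($s = \frac{1016379 - 1086607}{-710097 - 1732656} = - \frac{70228}{-2442753} = \left(-70228\right) \left(- \frac{1}{2442753}\right) = \frac{70228}{2442753} \approx 0.02875$)
$\frac{2280257}{s} - \frac{1400777}{\left(-141040 - 1284075\right) + 1362134} = \frac{2280257}{\frac{70228}{2442753}} - \frac{1400777}{\left(-141040 - 1284075\right) + 1362134} = 2280257 \cdot \frac{2442753}{70228} - \frac{1400777}{-1425115 + 1362134} = \frac{5570104627521}{70228} - \frac{1400777}{-62981} = \frac{5570104627521}{70228} - - \frac{1400777}{62981} = \frac{5570104627521}{70228} + \frac{1400777}{62981} = \frac{350810857919667257}{4423029668}$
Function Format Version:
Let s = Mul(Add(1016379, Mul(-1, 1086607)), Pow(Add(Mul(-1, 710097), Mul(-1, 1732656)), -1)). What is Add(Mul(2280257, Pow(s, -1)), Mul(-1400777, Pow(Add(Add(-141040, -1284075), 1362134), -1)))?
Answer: Rational(350810857919667257, 4423029668) ≈ 7.9315e+7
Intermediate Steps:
s = Rational(70228, 2442753) (s = Mul(Add(1016379, -1086607), Pow(Add(-710097, -1732656), -1)) = Mul(-70228, Pow(-2442753, -1)) = Mul(-70228, Rational(-1, 2442753)) = Rational(70228, 2442753) ≈ 0.028750)
Add(Mul(2280257, Pow(s, -1)), Mul(-1400777, Pow(Add(Add(-141040, -1284075), 1362134), -1))) = Add(Mul(2280257, Pow(Rational(70228, 2442753), -1)), Mul(-1400777, Pow(Add(Add(-141040, -1284075), 1362134), -1))) = Add(Mul(2280257, Rational(2442753, 70228)), Mul(-1400777, Pow(Add(-1425115, 1362134), -1))) = Add(Rational(5570104627521, 70228), Mul(-1400777, Pow(-62981, -1))) = Add(Rational(5570104627521, 70228), Mul(-1400777, Rational(-1, 62981))) = Add(Rational(5570104627521, 70228), Rational(1400777, 62981)) = Rational(350810857919667257, 4423029668)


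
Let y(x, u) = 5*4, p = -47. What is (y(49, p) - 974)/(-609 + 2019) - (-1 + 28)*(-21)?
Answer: 133086/235 ≈ 566.32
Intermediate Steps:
y(x, u) = 20
(y(49, p) - 974)/(-609 + 2019) - (-1 + 28)*(-21) = (20 - 974)/(-609 + 2019) - (-1 + 28)*(-21) = -954/1410 - 27*(-21) = -954*1/1410 - 1*(-567) = -159/235 + 567 = 133086/235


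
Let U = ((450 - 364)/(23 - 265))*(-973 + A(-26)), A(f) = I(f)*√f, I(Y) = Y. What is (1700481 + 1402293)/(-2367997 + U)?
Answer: -26889245733460473/20518528122048707 - 104934265293*I*√26/20518528122048707 ≈ -1.3105 - 2.6077e-5*I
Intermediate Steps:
A(f) = f^(3/2) (A(f) = f*√f = f^(3/2))
U = 41839/121 + 1118*I*√26/121 (U = ((450 - 364)/(23 - 265))*(-973 + (-26)^(3/2)) = (86/(-242))*(-973 - 26*I*√26) = (86*(-1/242))*(-973 - 26*I*√26) = -43*(-973 - 26*I*√26)/121 = 41839/121 + 1118*I*√26/121 ≈ 345.78 + 47.113*I)
(1700481 + 1402293)/(-2367997 + U) = (1700481 + 1402293)/(-2367997 + (41839/121 + 1118*I*√26/121)) = 3102774/(-286485798/121 + 1118*I*√26/121)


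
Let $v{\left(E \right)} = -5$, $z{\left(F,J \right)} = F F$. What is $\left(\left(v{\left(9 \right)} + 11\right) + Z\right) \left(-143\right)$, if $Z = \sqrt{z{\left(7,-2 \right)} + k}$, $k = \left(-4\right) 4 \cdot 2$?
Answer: $-858 - 143 \sqrt{17} \approx -1447.6$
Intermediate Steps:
$z{\left(F,J \right)} = F^{2}$
$k = -32$ ($k = \left(-16\right) 2 = -32$)
$Z = \sqrt{17}$ ($Z = \sqrt{7^{2} - 32} = \sqrt{49 - 32} = \sqrt{17} \approx 4.1231$)
$\left(\left(v{\left(9 \right)} + 11\right) + Z\right) \left(-143\right) = \left(\left(-5 + 11\right) + \sqrt{17}\right) \left(-143\right) = \left(6 + \sqrt{17}\right) \left(-143\right) = -858 - 143 \sqrt{17}$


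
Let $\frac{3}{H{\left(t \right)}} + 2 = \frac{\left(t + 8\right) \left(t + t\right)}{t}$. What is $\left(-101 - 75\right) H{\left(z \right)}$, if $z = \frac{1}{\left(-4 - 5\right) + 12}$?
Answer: $-36$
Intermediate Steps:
$z = \frac{1}{3}$ ($z = \frac{1}{-9 + 12} = \frac{1}{3} \approx 0.33333$)
$H{\left(t \right)} = \frac{3}{14 + 2 t}$ ($H{\left(t \right)} = \frac{3}{-2 + \frac{\left(t + 8\right) \left(t + t\right)}{t}} = \frac{3}{-2 + \frac{\left(8 + t\right) 2 t}{t}} = \frac{3}{-2 + \frac{2 t \left(8 + t\right)}{t}} = \frac{3}{-2 + \left(16 + 2 t\right)} = \frac{3}{14 + 2 t}$)
$\left(-101 - 75\right) H{\left(z \right)} = \left(-101 - 75\right) \frac{3}{2 \left(7 + \frac{1}{3}\right)} = - 176 \frac{3}{2 \cdot \frac{22}{3}} = - 176 \cdot \frac{3}{2} \cdot \frac{3}{22} = \left(-176\right) \frac{9}{44} = -36$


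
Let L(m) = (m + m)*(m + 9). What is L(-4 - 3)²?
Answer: 784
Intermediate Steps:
L(m) = 2*m*(9 + m) (L(m) = (2*m)*(9 + m) = 2*m*(9 + m))
L(-4 - 3)² = (2*(-4 - 3)*(9 + (-4 - 3)))² = (2*(-7)*(9 - 7))² = (2*(-7)*2)² = (-28)² = 784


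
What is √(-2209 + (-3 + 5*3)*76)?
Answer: I*√1297 ≈ 36.014*I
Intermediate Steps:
√(-2209 + (-3 + 5*3)*76) = √(-2209 + (-3 + 15)*76) = √(-2209 + 12*76) = √(-2209 + 912) = √(-1297) = I*√1297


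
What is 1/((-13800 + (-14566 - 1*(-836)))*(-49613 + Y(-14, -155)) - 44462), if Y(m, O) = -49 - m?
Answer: 1/1366764978 ≈ 7.3165e-10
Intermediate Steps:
1/((-13800 + (-14566 - 1*(-836)))*(-49613 + Y(-14, -155)) - 44462) = 1/((-13800 + (-14566 - 1*(-836)))*(-49613 + (-49 - 1*(-14))) - 44462) = 1/((-13800 + (-14566 + 836))*(-49613 + (-49 + 14)) - 44462) = 1/((-13800 - 13730)*(-49613 - 35) - 44462) = 1/(-27530*(-49648) - 44462) = 1/(1366809440 - 44462) = 1/1366764978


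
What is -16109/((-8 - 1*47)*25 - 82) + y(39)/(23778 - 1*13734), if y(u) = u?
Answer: 1740383/157356 ≈ 11.060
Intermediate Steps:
-16109/((-8 - 1*47)*25 - 82) + y(39)/(23778 - 1*13734) = -16109/((-8 - 1*47)*25 - 82) + 39/(23778 - 1*13734) = -16109/((-8 - 47)*25 - 82) + 39/(23778 - 13734) = -16109/(-55*25 - 82) + 39/10044 = -16109/(-1375 - 82) + 39*(1/10044) = -16109/(-1457) + 13/3348 = -16109*(-1/1457) + 13/3348 = 16109/1457 + 13/3348 = 1740383/157356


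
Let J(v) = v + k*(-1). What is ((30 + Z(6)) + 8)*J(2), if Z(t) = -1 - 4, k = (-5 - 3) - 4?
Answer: 462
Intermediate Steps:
k = -12 (k = -8 - 4 = -12)
Z(t) = -5
J(v) = 12 + v (J(v) = v - 12*(-1) = v + 12 = 12 + v)
((30 + Z(6)) + 8)*J(2) = ((30 - 5) + 8)*(12 + 2) = (25 + 8)*14 = 33*14 = 462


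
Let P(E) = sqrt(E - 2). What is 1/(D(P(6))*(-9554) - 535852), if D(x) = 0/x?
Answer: -1/535852 ≈ -1.8662e-6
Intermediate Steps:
P(E) = sqrt(-2 + E)
D(x) = 0
1/(D(P(6))*(-9554) - 535852) = 1/(0*(-9554) - 535852) = 1/(0 - 535852) = 1/(-535852) = -1/535852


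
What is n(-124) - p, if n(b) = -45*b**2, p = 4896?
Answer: -696816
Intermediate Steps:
n(-124) - p = -45*(-124)**2 - 1*4896 = -45*15376 - 4896 = -691920 - 4896 = -696816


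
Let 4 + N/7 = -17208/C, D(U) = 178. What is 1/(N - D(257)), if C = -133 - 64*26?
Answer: -599/83242 ≈ -0.0071959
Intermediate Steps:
C = -1797 (C = -133 - 1664 = -1797)
N = 23380/599 (N = -28 + 7*(-17208/(-1797)) = -28 + 7*(-17208*(-1/1797)) = -28 + 7*(5736/599) = -28 + 40152/599 = 23380/599 ≈ 39.032)
1/(N - D(257)) = 1/(23380/599 - 1*178) = 1/(23380/599 - 178) = 1/(-83242/599) = -599/83242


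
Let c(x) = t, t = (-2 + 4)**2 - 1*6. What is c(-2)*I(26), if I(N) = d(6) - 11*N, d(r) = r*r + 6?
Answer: 488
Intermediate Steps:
d(r) = 6 + r**2 (d(r) = r**2 + 6 = 6 + r**2)
t = -2 (t = 2**2 - 6 = 4 - 6 = -2)
c(x) = -2
I(N) = 42 - 11*N (I(N) = (6 + 6**2) - 11*N = (6 + 36) - 11*N = 42 - 11*N)
c(-2)*I(26) = -2*(42 - 11*26) = -2*(42 - 286) = -2*(-244) = 488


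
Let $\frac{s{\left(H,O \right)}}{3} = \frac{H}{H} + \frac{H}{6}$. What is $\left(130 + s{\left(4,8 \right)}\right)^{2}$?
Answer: $18225$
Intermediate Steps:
$s{\left(H,O \right)} = 3 + \frac{H}{2}$ ($s{\left(H,O \right)} = 3 \left(\frac{H}{H} + \frac{H}{6}\right) = 3 \left(1 + H \frac{1}{6}\right) = 3 \left(1 + \frac{H}{6}\right) = 3 + \frac{H}{2}$)
$\left(130 + s{\left(4,8 \right)}\right)^{2} = \left(130 + \left(3 + \frac{1}{2} \cdot 4\right)\right)^{2} = \left(130 + \left(3 + 2\right)\right)^{2} = \left(130 + 5\right)^{2} = 135^{2} = 18225$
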